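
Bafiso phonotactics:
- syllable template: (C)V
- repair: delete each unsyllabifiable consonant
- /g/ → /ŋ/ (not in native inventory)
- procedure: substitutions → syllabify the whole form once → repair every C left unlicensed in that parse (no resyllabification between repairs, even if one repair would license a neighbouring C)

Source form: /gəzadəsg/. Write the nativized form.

ŋəzadə

Substitution: /g/ → /ŋ/, giving /ŋəzadəsŋ/.
Under (C)V, the unsyllabifiable consonants are /s/, /ŋ/ (no codas are permitted; onsets are limited to one consonant).
Deleting the stranded consonants removes /s/, /ŋ/.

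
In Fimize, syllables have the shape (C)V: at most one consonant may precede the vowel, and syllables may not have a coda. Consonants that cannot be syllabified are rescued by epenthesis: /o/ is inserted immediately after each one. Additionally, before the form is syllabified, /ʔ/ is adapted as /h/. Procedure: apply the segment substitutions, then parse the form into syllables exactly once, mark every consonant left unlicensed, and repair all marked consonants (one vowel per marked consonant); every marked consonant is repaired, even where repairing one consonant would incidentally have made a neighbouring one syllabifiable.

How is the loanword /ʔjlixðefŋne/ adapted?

Substitution: /ʔ/ → /h/, giving /hjlixðefŋne/.
Syllabifying with onset maximization leaves /h/, /j/, /x/, /f/, /ŋ/ stranded (no codas are permitted; onsets are limited to one consonant).
Inserting the epenthetic vowel yields /h/ → /ho/, /j/ → /jo/, /x/ → /xo/, /f/ → /fo/, /ŋ/ → /ŋo/.

hojolixoðefoŋone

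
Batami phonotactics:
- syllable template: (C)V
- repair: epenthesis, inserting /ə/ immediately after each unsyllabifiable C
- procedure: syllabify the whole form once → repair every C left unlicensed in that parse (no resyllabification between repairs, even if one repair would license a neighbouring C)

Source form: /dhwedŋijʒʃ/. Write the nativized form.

dəhəwedəŋijəʒəʃə

The consonants /d/, /h/, /d/, /j/, /ʒ/, /ʃ/ cannot be parsed into a legal (C)V syllable (no codas are permitted; onsets are limited to one consonant).
Epenthesis after each stranded consonant: /d/ → /də/, /h/ → /hə/, /d/ → /də/, /j/ → /jə/, /ʒ/ → /ʒə/, /ʃ/ → /ʃə/.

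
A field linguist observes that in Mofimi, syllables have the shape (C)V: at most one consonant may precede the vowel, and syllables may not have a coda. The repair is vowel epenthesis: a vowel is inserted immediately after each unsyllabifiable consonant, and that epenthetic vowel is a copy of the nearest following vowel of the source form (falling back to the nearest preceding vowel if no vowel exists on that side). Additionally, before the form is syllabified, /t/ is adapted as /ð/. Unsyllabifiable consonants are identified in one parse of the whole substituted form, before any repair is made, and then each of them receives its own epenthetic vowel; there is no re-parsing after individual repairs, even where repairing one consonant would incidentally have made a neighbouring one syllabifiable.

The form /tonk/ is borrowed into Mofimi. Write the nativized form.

Substitution: /t/ → /ð/, giving /ðonk/.
Syllabifying with onset maximization leaves /n/, /k/ stranded (no codas are permitted; onsets are limited to one consonant).
Inserting the epenthetic vowel yields /n/ → /no/, /k/ → /ko/.

ðonoko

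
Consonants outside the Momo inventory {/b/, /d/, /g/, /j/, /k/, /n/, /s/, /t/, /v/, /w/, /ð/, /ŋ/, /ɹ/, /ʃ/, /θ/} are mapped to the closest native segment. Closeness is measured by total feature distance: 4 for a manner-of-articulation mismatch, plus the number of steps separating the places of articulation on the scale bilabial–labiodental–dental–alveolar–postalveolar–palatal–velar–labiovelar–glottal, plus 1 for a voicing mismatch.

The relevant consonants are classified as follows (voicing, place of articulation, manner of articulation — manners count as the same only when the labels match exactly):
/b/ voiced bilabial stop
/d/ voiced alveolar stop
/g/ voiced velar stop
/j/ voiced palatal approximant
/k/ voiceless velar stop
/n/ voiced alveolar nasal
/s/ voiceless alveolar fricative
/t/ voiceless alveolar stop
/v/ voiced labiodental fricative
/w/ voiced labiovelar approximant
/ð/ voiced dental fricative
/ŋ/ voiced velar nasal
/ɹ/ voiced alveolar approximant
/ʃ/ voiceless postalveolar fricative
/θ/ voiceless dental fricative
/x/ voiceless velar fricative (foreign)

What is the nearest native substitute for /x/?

ʃ

/ʃ/ is closest: same manner (fricative), place distance 2 (velar→postalveolar), same voicing; total 2. Next closest is /s/ at distance 3.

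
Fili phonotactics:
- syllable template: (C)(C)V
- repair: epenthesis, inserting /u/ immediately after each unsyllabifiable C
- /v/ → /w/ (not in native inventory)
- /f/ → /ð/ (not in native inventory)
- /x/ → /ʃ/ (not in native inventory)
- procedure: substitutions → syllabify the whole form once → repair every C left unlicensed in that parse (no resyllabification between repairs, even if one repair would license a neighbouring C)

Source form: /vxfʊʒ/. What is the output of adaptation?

wuʃðʊʒu

Substitution: /v/ → /w/, /x/ → /ʃ/, /f/ → /ð/, giving /wʃðʊʒ/.
The consonants /w/, /ʒ/ cannot be parsed into a legal (C)(C)V syllable (no codas are permitted; onsets may contain at most 2 consonants).
Each unlicensed consonant becomes the onset of a new syllable: /w/ → /wu/, /ʒ/ → /ʒu/.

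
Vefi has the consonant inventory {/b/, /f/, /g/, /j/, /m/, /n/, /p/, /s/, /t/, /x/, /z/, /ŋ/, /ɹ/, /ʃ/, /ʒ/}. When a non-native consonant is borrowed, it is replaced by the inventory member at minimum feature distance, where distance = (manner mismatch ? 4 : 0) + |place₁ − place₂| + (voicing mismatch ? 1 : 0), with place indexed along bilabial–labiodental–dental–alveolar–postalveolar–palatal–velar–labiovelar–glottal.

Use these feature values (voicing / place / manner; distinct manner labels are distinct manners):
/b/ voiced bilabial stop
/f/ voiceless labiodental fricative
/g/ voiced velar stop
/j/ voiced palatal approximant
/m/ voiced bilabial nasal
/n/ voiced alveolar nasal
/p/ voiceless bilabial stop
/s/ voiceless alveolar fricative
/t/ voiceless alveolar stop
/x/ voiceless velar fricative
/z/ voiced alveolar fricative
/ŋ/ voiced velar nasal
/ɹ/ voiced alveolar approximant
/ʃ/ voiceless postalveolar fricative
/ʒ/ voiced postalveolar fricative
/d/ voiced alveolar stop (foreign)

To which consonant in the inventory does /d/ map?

/t/ is closest: same manner (stop), place distance 0 (alveolar→alveolar), voicing differs (+1); total 1. Next closest is /b/ at distance 3.

t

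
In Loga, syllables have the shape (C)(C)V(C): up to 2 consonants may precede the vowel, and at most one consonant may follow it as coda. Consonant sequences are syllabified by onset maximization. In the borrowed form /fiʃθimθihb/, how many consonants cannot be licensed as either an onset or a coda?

Under (C)(C)V(C), the unsyllabifiable consonants are /b/ (at most one coda consonant is licensed; onsets may contain at most 2 consonants).

1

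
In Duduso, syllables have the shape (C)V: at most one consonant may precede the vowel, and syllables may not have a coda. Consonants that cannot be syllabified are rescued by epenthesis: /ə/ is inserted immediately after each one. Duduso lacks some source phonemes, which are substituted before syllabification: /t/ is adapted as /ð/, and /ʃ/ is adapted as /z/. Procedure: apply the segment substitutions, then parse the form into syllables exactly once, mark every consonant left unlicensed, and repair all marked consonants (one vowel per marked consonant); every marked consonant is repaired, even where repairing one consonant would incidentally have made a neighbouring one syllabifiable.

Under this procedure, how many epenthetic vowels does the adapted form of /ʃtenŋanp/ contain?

4

After substitution the input is /zðenŋanp/.
The unsyllabifiable consonants are /z/, /n/, /n/, /p/; each receives one epenthetic vowel.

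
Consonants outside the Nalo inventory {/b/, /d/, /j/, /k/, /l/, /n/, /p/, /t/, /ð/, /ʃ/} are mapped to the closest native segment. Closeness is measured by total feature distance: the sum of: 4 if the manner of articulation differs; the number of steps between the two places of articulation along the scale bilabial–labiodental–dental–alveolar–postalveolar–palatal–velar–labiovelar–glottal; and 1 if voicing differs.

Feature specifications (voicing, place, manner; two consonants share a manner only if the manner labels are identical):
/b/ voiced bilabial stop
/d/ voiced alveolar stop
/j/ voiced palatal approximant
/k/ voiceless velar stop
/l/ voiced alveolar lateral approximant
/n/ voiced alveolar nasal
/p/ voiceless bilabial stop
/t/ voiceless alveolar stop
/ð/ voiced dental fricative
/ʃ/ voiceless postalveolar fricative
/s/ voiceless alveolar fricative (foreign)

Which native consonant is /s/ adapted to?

ʃ

/ʃ/ is closest: same manner (fricative), place distance 1 (alveolar→postalveolar), same voicing; total 1. Next closest is /ð/ at distance 2.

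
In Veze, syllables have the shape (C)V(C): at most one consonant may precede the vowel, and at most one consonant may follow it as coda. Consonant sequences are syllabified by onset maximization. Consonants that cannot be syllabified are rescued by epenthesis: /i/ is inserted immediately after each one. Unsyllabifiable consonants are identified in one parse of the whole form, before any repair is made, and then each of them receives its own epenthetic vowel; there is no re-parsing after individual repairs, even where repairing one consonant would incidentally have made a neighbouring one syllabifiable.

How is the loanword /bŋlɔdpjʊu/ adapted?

Syllabifying with onset maximization leaves /b/, /ŋ/, /p/ stranded (at most one coda consonant is licensed; onsets are limited to one consonant).
Epenthesis after each stranded consonant: /b/ → /bi/, /ŋ/ → /ŋi/, /p/ → /pi/.

biŋilɔdpijʊu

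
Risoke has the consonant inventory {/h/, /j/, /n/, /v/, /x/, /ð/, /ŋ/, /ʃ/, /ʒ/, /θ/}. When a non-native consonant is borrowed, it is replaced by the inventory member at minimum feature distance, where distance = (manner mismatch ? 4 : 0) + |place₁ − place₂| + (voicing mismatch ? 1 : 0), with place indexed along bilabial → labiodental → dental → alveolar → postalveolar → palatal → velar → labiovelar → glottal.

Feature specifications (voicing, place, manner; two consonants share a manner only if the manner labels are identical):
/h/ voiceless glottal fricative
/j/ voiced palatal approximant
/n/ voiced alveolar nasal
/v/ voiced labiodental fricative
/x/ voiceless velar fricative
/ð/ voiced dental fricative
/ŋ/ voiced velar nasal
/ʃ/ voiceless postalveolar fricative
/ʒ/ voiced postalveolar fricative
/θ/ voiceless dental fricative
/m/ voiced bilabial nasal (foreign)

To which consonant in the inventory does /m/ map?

/n/ is closest: same manner (nasal), place distance 3 (bilabial→alveolar), same voicing; total 3. Next closest is /v/ at distance 5.

n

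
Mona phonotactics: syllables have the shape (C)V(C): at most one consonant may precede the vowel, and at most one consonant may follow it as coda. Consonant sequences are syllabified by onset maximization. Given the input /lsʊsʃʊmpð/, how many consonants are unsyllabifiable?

Syllabifying with onset maximization leaves /l/, /p/, /ð/ stranded (at most one coda consonant is licensed; onsets are limited to one consonant).

3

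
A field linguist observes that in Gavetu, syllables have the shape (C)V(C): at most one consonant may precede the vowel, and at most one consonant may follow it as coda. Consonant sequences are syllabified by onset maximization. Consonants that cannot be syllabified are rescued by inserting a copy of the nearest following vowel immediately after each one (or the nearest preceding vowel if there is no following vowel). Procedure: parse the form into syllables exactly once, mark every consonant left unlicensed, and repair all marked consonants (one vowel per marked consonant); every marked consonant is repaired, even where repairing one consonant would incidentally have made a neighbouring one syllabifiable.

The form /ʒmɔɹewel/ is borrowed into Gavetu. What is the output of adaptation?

Under (C)V(C), the unsyllabifiable consonants are /ʒ/ (at most one coda consonant is licensed; onsets are limited to one consonant).
Inserting the epenthetic vowel yields /ʒ/ → /ʒɔ/.

ʒɔmɔɹewel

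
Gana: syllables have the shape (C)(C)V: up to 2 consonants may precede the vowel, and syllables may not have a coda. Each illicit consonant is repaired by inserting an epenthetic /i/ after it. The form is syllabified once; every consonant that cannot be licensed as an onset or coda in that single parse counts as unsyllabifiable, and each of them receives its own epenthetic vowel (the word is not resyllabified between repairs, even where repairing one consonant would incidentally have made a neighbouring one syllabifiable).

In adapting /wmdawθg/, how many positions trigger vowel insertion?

The unsyllabifiable consonants are /w/, /w/, /θ/, /g/; each receives one epenthetic vowel.

4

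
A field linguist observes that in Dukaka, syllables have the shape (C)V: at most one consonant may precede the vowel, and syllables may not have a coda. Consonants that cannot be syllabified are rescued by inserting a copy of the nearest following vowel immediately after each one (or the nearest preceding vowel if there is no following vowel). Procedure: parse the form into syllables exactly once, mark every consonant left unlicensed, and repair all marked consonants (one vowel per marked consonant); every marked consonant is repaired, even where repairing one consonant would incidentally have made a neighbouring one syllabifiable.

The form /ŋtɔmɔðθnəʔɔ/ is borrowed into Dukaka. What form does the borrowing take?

Under (C)V, the unsyllabifiable consonants are /ŋ/, /ð/, /θ/ (no codas are permitted; onsets are limited to one consonant).
Epenthesis after each stranded consonant: /ŋ/ → /ŋɔ/, /ð/ → /ðə/, /θ/ → /θə/.

ŋɔtɔmɔðəθənəʔɔ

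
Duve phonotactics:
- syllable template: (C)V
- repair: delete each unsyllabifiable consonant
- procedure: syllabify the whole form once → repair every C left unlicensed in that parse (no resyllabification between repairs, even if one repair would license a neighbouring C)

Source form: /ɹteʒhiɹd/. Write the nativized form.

tehi

The consonants /ɹ/, /ʒ/, /ɹ/, /d/ cannot be parsed into a legal (C)V syllable (no codas are permitted; onsets are limited to one consonant).
Each unlicensed consonant is deleted: /ɹ/, /ʒ/, /ɹ/, /d/.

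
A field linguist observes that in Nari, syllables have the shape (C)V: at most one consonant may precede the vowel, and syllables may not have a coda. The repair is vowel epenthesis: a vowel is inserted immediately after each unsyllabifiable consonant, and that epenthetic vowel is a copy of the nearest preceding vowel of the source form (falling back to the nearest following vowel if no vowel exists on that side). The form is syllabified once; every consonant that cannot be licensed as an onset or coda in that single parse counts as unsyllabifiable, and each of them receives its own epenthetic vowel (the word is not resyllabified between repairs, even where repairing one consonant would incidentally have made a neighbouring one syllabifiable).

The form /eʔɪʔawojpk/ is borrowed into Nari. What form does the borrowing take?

Under (C)V, the unsyllabifiable consonants are /j/, /p/, /k/ (no codas are permitted; onsets are limited to one consonant).
Epenthesis after each stranded consonant: /j/ → /jo/, /p/ → /po/, /k/ → /ko/.

eʔɪʔawojopoko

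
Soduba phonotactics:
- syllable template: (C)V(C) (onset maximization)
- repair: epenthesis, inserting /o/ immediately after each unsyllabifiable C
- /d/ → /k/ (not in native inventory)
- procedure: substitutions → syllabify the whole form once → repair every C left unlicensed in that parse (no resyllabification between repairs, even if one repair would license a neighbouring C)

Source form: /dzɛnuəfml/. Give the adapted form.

Substitution: /d/ → /k/, giving /kzɛnuəfml/.
The consonants /k/, /m/, /l/ cannot be parsed into a legal (C)V(C) syllable (at most one coda consonant is licensed; onsets are limited to one consonant).
Each unlicensed consonant becomes the onset of a new syllable: /k/ → /ko/, /m/ → /mo/, /l/ → /lo/.

kozɛnuəfmolo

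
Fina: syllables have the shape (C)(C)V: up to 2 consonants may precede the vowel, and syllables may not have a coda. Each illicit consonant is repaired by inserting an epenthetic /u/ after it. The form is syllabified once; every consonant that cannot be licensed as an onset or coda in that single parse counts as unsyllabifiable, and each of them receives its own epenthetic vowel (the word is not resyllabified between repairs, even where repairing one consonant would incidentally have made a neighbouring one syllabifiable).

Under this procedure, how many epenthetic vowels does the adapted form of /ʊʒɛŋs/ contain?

2

The unsyllabifiable consonants are /ŋ/, /s/; each receives one epenthetic vowel.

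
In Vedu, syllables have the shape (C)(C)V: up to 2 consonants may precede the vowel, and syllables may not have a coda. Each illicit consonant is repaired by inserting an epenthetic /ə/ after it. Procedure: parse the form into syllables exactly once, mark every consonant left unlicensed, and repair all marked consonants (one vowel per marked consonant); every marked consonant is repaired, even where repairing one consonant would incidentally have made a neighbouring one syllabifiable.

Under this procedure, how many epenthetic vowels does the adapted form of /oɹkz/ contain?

The unsyllabifiable consonants are /ɹ/, /k/, /z/; each receives one epenthetic vowel.

3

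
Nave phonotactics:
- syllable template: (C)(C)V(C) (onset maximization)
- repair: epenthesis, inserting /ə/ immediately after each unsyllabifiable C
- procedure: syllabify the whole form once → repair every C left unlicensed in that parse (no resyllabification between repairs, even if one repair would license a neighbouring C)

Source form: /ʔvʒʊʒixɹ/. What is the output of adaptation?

Under (C)(C)V(C), the unsyllabifiable consonants are /ʔ/, /ɹ/ (at most one coda consonant is licensed; onsets may contain at most 2 consonants).
Epenthesis after each stranded consonant: /ʔ/ → /ʔə/, /ɹ/ → /ɹə/.

ʔəvʒʊʒixɹə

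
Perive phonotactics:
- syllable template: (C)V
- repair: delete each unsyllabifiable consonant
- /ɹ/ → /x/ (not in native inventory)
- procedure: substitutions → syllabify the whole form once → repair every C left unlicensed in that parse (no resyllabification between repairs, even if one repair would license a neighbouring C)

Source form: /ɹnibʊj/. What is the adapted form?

nibʊ

Substitution: /ɹ/ → /x/, giving /xnibʊj/.
The consonants /x/, /j/ cannot be parsed into a legal (C)V syllable (no codas are permitted; onsets are limited to one consonant).
Each unlicensed consonant is deleted: /x/, /j/.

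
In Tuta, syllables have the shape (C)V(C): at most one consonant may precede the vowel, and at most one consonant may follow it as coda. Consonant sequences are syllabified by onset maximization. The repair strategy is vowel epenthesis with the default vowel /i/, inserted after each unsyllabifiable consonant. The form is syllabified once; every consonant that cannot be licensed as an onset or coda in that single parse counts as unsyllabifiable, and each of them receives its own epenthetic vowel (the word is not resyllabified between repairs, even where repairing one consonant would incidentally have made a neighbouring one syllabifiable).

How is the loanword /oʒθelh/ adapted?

oʒθelhi

The consonants /h/ cannot be parsed into a legal (C)V(C) syllable (at most one coda consonant is licensed; onsets are limited to one consonant).
Epenthesis after each stranded consonant: /h/ → /hi/.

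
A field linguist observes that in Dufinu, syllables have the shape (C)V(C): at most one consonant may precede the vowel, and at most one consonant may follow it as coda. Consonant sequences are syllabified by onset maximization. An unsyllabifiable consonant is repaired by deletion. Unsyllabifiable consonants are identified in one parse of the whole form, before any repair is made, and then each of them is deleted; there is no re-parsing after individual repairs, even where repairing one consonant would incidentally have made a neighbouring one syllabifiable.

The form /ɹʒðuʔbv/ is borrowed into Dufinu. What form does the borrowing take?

Syllabifying with onset maximization leaves /ɹ/, /ʒ/, /b/, /v/ stranded (at most one coda consonant is licensed; onsets are limited to one consonant).
Deleting the stranded consonants removes /ɹ/, /ʒ/, /b/, /v/.

ðuʔ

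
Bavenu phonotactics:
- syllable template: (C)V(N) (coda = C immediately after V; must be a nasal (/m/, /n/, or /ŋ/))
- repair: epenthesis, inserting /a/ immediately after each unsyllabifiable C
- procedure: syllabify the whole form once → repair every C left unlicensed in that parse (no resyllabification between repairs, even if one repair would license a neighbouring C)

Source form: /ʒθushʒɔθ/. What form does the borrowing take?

Syllabifying with onset maximization leaves /ʒ/, /s/, /h/, /θ/ stranded (only a nasal (/m/, /n/, or /ŋ/) is licensed in coda position; onsets are limited to one consonant).
Epenthesis after each stranded consonant: /ʒ/ → /ʒa/, /s/ → /sa/, /h/ → /ha/, /θ/ → /θa/.

ʒaθusahaʒɔθa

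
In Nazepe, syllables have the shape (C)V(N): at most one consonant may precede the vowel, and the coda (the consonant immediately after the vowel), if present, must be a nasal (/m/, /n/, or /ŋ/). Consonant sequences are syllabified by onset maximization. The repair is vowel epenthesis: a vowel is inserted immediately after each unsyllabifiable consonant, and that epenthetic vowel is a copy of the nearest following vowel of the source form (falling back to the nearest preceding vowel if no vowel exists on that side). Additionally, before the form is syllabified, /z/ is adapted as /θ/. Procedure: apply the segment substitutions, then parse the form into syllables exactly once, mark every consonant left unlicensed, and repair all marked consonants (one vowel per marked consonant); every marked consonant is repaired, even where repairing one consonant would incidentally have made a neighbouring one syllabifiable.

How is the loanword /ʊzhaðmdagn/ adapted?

ʊθahaðamadagana

Substitution: /z/ → /θ/, giving /ʊθhaðmdagn/.
The consonants /θ/, /ð/, /m/, /g/, /n/ cannot be parsed into a legal (C)V(N) syllable (only a nasal (/m/, /n/, or /ŋ/) is licensed in coda position; onsets are limited to one consonant).
Inserting the epenthetic vowel yields /θ/ → /θa/, /ð/ → /ða/, /m/ → /ma/, /g/ → /ga/, /n/ → /na/.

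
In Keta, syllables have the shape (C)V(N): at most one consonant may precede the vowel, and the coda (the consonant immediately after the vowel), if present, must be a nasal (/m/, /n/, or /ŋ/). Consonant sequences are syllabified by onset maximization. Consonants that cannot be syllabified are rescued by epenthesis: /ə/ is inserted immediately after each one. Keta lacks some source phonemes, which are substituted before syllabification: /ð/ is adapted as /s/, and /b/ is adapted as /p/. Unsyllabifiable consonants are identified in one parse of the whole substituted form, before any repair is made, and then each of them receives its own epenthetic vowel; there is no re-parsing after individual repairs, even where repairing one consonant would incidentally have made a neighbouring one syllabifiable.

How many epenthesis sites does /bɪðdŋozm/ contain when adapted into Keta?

4

After substitution the input is /pɪsdŋozm/.
The unsyllabifiable consonants are /s/, /d/, /z/, /m/; each receives one epenthetic vowel.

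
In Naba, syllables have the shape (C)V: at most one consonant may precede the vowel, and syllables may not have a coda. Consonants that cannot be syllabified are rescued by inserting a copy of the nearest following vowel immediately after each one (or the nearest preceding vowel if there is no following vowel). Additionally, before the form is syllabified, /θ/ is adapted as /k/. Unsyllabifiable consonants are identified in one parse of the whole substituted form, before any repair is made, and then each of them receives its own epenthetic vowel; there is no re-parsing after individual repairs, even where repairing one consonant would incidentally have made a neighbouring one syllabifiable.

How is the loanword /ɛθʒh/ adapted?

Substitution: /θ/ → /k/, giving /ɛkʒh/.
The consonants /k/, /ʒ/, /h/ cannot be parsed into a legal (C)V syllable (no codas are permitted; onsets are limited to one consonant).
Each unlicensed consonant becomes the onset of a new syllable: /k/ → /kɛ/, /ʒ/ → /ʒɛ/, /h/ → /hɛ/.

ɛkɛʒɛhɛ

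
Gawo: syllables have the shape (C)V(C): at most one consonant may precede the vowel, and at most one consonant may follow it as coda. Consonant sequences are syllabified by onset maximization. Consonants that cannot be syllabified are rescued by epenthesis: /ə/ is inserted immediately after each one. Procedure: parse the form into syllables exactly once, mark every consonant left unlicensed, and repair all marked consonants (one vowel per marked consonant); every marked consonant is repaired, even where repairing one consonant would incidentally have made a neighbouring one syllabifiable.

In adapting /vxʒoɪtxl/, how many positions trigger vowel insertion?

The unsyllabifiable consonants are /v/, /x/, /x/, /l/; each receives one epenthetic vowel.

4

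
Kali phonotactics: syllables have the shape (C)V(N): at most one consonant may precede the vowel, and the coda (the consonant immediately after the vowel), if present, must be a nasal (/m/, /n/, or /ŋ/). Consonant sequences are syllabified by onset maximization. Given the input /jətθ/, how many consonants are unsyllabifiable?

2

Under (C)V(N), the unsyllabifiable consonants are /t/, /θ/ (only a nasal (/m/, /n/, or /ŋ/) is licensed in coda position; onsets are limited to one consonant).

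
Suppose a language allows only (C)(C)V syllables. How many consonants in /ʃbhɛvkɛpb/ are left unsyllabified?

Under (C)(C)V, the unsyllabifiable consonants are /ʃ/, /p/, /b/ (no codas are permitted; onsets may contain at most 2 consonants).

3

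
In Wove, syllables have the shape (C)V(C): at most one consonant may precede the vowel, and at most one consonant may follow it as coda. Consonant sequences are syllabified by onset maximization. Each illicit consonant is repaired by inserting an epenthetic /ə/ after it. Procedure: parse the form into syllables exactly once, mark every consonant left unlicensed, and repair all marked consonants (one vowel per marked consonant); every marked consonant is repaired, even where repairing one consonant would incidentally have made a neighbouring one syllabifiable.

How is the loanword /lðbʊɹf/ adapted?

ləðəbʊɹfə

Under (C)V(C), the unsyllabifiable consonants are /l/, /ð/, /f/ (at most one coda consonant is licensed; onsets are limited to one consonant).
Each unlicensed consonant becomes the onset of a new syllable: /l/ → /lə/, /ð/ → /ðə/, /f/ → /fə/.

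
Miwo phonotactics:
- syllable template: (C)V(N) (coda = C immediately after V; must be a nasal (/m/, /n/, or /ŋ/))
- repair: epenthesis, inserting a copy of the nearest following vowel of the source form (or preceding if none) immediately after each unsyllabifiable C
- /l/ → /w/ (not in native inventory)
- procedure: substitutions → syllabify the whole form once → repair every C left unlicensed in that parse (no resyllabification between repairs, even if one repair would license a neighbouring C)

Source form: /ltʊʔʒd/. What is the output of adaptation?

wʊtʊʔʊʒʊdʊ

Substitution: /l/ → /w/, giving /wtʊʔʒd/.
Under (C)V(N), the unsyllabifiable consonants are /w/, /ʔ/, /ʒ/, /d/ (only a nasal (/m/, /n/, or /ŋ/) is licensed in coda position; onsets are limited to one consonant).
Each unlicensed consonant becomes the onset of a new syllable: /w/ → /wʊ/, /ʔ/ → /ʔʊ/, /ʒ/ → /ʒʊ/, /d/ → /dʊ/.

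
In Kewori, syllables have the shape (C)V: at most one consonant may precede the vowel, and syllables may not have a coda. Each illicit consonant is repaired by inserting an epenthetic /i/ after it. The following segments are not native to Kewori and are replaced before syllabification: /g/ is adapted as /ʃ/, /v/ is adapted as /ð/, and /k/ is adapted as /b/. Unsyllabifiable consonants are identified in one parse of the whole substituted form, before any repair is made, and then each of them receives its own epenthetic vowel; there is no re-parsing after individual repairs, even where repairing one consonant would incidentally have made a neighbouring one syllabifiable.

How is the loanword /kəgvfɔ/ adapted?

Substitution: /k/ → /b/, /g/ → /ʃ/, /v/ → /ð/, giving /bəʃðfɔ/.
Under (C)V, the unsyllabifiable consonants are /ʃ/, /ð/ (no codas are permitted; onsets are limited to one consonant).
Inserting the epenthetic vowel yields /ʃ/ → /ʃi/, /ð/ → /ði/.

bəʃiðifɔ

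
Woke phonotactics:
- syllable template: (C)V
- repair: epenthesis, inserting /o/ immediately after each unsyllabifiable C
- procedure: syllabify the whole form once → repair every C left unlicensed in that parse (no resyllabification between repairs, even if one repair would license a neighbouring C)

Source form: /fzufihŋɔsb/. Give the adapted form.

fozufihoŋɔsobo

The consonants /f/, /h/, /s/, /b/ cannot be parsed into a legal (C)V syllable (no codas are permitted; onsets are limited to one consonant).
Inserting the epenthetic vowel yields /f/ → /fo/, /h/ → /ho/, /s/ → /so/, /b/ → /bo/.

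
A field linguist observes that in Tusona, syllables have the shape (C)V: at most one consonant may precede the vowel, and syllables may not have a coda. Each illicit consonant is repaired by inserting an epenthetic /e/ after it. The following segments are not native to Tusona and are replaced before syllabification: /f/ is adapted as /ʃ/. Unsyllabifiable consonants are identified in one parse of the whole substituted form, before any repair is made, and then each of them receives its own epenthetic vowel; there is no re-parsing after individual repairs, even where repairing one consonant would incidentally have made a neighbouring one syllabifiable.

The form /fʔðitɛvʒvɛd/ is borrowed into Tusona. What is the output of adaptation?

ʃeʔeðitɛveʒevɛde

Substitution: /f/ → /ʃ/, giving /ʃʔðitɛvʒvɛd/.
Under (C)V, the unsyllabifiable consonants are /ʃ/, /ʔ/, /v/, /ʒ/, /d/ (no codas are permitted; onsets are limited to one consonant).
Epenthesis after each stranded consonant: /ʃ/ → /ʃe/, /ʔ/ → /ʔe/, /v/ → /ve/, /ʒ/ → /ʒe/, /d/ → /de/.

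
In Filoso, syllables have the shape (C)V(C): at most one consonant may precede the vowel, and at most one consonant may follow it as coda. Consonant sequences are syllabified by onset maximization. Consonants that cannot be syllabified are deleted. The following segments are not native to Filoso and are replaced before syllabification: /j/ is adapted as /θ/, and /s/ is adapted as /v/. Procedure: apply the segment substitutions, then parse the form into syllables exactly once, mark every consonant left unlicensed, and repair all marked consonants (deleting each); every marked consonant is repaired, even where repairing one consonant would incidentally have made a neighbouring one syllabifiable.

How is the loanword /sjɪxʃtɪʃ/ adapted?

Substitution: /s/ → /v/, /j/ → /θ/, giving /vθɪxʃtɪʃ/.
Under (C)V(C), the unsyllabifiable consonants are /v/, /ʃ/ (at most one coda consonant is licensed; onsets are limited to one consonant).
Each unlicensed consonant is deleted: /v/, /ʃ/.

θɪxtɪʃ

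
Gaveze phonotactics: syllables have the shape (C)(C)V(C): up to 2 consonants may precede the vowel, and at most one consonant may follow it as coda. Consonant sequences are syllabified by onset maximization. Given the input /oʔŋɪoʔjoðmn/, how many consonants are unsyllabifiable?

Under (C)(C)V(C), the unsyllabifiable consonants are /m/, /n/ (at most one coda consonant is licensed; onsets may contain at most 2 consonants).

2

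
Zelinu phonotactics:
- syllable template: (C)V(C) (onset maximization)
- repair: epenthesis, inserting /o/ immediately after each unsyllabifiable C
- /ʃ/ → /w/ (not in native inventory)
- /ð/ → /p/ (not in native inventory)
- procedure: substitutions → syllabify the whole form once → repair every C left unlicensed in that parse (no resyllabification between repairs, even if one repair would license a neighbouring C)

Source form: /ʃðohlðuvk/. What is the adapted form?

wopohlopuvko

Substitution: /ʃ/ → /w/, /ð/ → /p/, giving /wpohlpuvk/.
Under (C)V(C), the unsyllabifiable consonants are /w/, /l/, /k/ (at most one coda consonant is licensed; onsets are limited to one consonant).
Epenthesis after each stranded consonant: /w/ → /wo/, /l/ → /lo/, /k/ → /ko/.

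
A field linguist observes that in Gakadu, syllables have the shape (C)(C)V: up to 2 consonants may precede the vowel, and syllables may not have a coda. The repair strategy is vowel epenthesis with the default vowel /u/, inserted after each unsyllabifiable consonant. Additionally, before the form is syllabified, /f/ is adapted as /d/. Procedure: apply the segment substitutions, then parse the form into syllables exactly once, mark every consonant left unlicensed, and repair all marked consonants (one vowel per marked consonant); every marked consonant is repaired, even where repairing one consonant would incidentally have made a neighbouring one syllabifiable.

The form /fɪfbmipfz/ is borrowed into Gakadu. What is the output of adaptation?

Substitution: /f/ → /d/, giving /dɪdbmipdz/.
Under (C)(C)V, the unsyllabifiable consonants are /d/, /p/, /d/, /z/ (no codas are permitted; onsets may contain at most 2 consonants).
Inserting the epenthetic vowel yields /d/ → /du/, /p/ → /pu/, /d/ → /du/, /z/ → /zu/.

dɪdubmipuduzu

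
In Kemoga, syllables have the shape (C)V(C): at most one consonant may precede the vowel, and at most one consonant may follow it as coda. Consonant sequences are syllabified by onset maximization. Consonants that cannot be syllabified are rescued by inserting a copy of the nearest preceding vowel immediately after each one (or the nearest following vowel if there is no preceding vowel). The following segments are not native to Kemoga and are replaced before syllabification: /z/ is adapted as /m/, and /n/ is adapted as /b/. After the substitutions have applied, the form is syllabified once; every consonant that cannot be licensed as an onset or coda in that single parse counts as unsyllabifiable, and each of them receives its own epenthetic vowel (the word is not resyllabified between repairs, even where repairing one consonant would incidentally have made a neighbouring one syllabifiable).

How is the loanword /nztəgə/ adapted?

bəmətəgə

Substitution: /n/ → /b/, /z/ → /m/, giving /bmtəgə/.
Under (C)V(C), the unsyllabifiable consonants are /b/, /m/ (at most one coda consonant is licensed; onsets are limited to one consonant).
Each unlicensed consonant becomes the onset of a new syllable: /b/ → /bə/, /m/ → /mə/.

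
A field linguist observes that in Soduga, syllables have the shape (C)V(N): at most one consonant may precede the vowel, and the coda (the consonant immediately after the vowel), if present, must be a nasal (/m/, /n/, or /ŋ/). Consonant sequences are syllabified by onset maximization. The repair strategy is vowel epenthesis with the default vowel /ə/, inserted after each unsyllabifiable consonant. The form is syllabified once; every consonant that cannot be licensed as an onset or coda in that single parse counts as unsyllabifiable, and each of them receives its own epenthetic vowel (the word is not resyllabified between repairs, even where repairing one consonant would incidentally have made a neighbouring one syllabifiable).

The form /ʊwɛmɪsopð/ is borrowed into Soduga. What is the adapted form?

The consonants /p/, /ð/ cannot be parsed into a legal (C)V(N) syllable (only a nasal (/m/, /n/, or /ŋ/) is licensed in coda position; onsets are limited to one consonant).
Epenthesis after each stranded consonant: /p/ → /pə/, /ð/ → /ðə/.

ʊwɛmɪsopəðə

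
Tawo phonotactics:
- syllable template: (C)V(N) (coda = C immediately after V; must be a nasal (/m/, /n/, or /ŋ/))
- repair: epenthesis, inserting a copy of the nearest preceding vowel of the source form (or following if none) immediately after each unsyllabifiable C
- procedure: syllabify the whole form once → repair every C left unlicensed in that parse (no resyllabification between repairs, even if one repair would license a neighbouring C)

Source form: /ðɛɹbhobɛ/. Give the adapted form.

ðɛɹɛbɛhobɛ

Syllabifying with onset maximization leaves /ɹ/, /b/ stranded (only a nasal (/m/, /n/, or /ŋ/) is licensed in coda position; onsets are limited to one consonant).
Inserting the epenthetic vowel yields /ɹ/ → /ɹɛ/, /b/ → /bɛ/.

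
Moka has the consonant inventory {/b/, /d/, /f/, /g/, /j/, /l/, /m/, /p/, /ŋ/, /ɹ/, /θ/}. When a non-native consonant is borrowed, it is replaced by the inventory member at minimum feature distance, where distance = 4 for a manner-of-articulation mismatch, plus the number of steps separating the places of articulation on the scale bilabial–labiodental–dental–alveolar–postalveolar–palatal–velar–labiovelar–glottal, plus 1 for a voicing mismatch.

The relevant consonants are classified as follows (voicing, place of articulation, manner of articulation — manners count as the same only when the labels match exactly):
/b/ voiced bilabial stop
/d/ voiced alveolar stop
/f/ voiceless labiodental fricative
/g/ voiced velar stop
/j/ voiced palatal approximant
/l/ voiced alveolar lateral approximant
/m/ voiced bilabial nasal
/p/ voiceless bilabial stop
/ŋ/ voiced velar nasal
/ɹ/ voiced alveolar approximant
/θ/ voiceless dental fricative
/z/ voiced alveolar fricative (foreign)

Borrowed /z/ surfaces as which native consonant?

/θ/ is closest: same manner (fricative), place distance 1 (alveolar→dental), voicing differs (+1); total 2. Next closest is /f/ at distance 3.

θ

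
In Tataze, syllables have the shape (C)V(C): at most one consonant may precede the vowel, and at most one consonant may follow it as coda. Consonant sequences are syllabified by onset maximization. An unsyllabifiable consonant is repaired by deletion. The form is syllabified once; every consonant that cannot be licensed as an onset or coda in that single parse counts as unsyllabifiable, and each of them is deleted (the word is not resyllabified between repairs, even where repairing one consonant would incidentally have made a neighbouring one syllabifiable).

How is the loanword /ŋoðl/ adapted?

Under (C)V(C), the unsyllabifiable consonants are /l/ (at most one coda consonant is licensed; onsets are limited to one consonant).
Each unlicensed consonant is deleted: /l/.

ŋoð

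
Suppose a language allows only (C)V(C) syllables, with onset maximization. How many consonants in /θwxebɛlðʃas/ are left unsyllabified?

The consonants /θ/, /w/, /ð/ cannot be parsed into a legal (C)V(C) syllable (at most one coda consonant is licensed; onsets are limited to one consonant).

3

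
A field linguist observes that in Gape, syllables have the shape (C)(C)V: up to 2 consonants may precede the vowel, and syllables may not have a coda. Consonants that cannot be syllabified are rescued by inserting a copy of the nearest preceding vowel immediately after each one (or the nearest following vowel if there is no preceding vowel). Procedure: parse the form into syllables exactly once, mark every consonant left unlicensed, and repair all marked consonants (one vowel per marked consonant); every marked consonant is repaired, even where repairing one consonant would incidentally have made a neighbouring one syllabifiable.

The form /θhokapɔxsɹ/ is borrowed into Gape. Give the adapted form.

The consonants /x/, /s/, /ɹ/ cannot be parsed into a legal (C)(C)V syllable (no codas are permitted; onsets may contain at most 2 consonants).
Each unlicensed consonant becomes the onset of a new syllable: /x/ → /xɔ/, /s/ → /sɔ/, /ɹ/ → /ɹɔ/.

θhokapɔxɔsɔɹɔ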